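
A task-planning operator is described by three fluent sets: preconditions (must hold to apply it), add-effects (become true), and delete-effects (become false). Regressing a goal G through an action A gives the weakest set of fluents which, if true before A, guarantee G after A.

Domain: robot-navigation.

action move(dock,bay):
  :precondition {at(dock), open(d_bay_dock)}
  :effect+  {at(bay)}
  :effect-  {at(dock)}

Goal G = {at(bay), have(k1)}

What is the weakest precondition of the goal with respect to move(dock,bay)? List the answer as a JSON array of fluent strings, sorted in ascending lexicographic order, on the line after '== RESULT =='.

Compute (G \ add) ∪ pre:
  G ∩ del = {}  (empty — regression defined)
  G \ add = {at(bay), have(k1)} \ {at(bay)} = {have(k1)}
  ∪ pre   = {have(k1)} ∪ {at(dock), open(d_bay_dock)}
          = {at(dock), have(k1), open(d_bay_dock)}

== RESULT ==
["at(dock)", "have(k1)", "open(d_bay_dock)"]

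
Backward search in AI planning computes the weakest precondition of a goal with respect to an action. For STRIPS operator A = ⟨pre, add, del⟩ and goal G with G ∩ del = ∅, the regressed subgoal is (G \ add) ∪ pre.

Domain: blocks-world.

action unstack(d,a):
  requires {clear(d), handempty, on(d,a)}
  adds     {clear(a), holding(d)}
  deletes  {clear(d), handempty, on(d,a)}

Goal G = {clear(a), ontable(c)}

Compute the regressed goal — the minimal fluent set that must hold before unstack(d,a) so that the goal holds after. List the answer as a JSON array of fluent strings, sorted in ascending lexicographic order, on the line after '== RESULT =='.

Compute (G \ add) ∪ pre:
  G ∩ del = {}  (empty — regression defined)
  G \ add = {clear(a), ontable(c)} \ {clear(a), holding(d)} = {ontable(c)}
  ∪ pre   = {ontable(c)} ∪ {clear(d), handempty, on(d,a)}
          = {clear(d), handempty, on(d,a), ontable(c)}

== RESULT ==
["clear(d)", "handempty", "on(d,a)", "ontable(c)"]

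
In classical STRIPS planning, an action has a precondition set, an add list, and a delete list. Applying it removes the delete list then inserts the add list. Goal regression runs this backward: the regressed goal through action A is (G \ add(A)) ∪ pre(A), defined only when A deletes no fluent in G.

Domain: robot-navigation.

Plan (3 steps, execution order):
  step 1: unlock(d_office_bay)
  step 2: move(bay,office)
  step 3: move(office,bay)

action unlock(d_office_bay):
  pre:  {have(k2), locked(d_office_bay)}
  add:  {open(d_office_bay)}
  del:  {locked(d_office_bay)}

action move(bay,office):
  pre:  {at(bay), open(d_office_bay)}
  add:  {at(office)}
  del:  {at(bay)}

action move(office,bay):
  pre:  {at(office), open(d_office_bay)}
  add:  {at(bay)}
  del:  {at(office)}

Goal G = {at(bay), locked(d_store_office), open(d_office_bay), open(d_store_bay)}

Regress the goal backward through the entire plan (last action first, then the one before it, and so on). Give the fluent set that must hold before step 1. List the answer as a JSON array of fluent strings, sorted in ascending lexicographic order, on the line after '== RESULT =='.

Work backward from the goal:
  through step 3 (move(office,bay)): drop {at(bay)}, keep {locked(d_store_office), open(d_office_bay), open(d_store_bay)}, require {at(office), open(d_office_bay)}
    → {at(office), locked(d_store_office), open(d_office_bay), open(d_store_bay)}
  through step 2 (move(bay,office)): drop {at(office)}, keep {locked(d_store_office), open(d_office_bay), open(d_store_bay)}, require {at(bay), open(d_office_bay)}
    → {at(bay), locked(d_store_office), open(d_office_bay), open(d_store_bay)}
  through step 1 (unlock(d_office_bay)): drop {open(d_office_bay)}, keep {at(bay), locked(d_store_office), open(d_store_bay)}, require {have(k2), locked(d_office_bay)}
    → {at(bay), have(k2), locked(d_office_bay), locked(d_store_office), open(d_store_bay)}

== RESULT ==
["at(bay)", "have(k2)", "locked(d_office_bay)", "locked(d_store_office)", "open(d_store_bay)"]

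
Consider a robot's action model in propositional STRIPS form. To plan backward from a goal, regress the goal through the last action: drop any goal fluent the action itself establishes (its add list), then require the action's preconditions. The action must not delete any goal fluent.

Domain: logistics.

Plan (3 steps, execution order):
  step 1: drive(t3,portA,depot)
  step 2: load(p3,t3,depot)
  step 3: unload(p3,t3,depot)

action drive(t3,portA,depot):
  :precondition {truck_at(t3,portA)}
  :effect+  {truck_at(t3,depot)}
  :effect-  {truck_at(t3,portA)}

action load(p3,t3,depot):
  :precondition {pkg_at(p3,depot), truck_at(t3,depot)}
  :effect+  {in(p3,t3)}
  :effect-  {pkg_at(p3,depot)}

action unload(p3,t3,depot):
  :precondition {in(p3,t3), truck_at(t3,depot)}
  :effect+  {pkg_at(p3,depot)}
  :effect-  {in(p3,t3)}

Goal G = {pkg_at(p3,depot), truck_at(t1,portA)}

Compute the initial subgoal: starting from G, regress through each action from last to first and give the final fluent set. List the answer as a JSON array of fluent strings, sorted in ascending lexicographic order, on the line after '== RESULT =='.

Regress step by step:
  through step 3 (unload(p3,t3,depot)): drop {pkg_at(p3,depot)}, keep {truck_at(t1,portA)}, require {in(p3,t3), truck_at(t3,depot)}
    → {in(p3,t3), truck_at(t1,portA), truck_at(t3,depot)}
  through step 2 (load(p3,t3,depot)): drop {in(p3,t3)}, keep {truck_at(t1,portA), truck_at(t3,depot)}, require {pkg_at(p3,depot), truck_at(t3,depot)}
    → {pkg_at(p3,depot), truck_at(t1,portA), truck_at(t3,depot)}
  through step 1 (drive(t3,portA,depot)): drop {truck_at(t3,depot)}, keep {pkg_at(p3,depot), truck_at(t1,portA)}, require {truck_at(t3,portA)}
    → {pkg_at(p3,depot), truck_at(t1,portA), truck_at(t3,portA)}

== RESULT ==
["pkg_at(p3,depot)", "truck_at(t1,portA)", "truck_at(t3,portA)"]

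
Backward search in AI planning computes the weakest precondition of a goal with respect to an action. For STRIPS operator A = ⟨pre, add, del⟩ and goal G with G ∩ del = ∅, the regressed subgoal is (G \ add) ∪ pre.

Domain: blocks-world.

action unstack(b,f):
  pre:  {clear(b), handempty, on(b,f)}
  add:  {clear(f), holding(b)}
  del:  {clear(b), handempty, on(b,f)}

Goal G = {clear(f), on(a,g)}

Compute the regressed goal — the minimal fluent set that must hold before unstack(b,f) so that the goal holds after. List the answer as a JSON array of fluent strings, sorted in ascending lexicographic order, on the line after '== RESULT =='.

Compute (G \ add) ∪ pre:
  G ∩ del = {}  (empty — regression defined)
  G \ add = {clear(f), on(a,g)} \ {clear(f), holding(b)} = {on(a,g)}
  ∪ pre   = {on(a,g)} ∪ {clear(b), handempty, on(b,f)}
          = {clear(b), handempty, on(a,g), on(b,f)}

== RESULT ==
["clear(b)", "handempty", "on(a,g)", "on(b,f)"]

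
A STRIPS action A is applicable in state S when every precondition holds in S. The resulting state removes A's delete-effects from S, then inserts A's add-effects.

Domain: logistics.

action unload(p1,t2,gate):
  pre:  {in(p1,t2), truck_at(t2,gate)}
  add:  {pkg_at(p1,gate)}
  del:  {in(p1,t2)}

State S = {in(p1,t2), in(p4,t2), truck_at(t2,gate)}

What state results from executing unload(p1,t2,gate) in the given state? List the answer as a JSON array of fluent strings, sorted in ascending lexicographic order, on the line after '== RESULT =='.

Compute (S \ del) ∪ add:
  pre ⊆ S: {in(p1,t2), truck_at(t2,gate)} ⊆ S  — applicable
  S \ del = {in(p4,t2), truck_at(t2,gate)}
  ∪ add   = {in(p4,t2), pkg_at(p1,gate), truck_at(t2,gate)}

== RESULT ==
["in(p4,t2)", "pkg_at(p1,gate)", "truck_at(t2,gate)"]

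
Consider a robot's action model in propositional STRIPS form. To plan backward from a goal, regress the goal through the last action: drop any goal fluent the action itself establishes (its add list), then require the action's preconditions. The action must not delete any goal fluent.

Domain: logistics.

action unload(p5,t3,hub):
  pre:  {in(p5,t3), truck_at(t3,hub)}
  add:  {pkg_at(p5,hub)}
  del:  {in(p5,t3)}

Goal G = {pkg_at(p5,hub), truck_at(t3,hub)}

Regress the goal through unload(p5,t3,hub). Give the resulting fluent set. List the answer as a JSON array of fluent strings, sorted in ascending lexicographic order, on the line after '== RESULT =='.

Regress:
  G ∩ del = {}  (empty — regression defined)
  G \ add = {pkg_at(p5,hub), truck_at(t3,hub)} \ {pkg_at(p5,hub)} = {truck_at(t3,hub)}
  ∪ pre   = {truck_at(t3,hub)} ∪ {in(p5,t3), truck_at(t3,hub)}
          = {in(p5,t3), truck_at(t3,hub)}

== RESULT ==
["in(p5,t3)", "truck_at(t3,hub)"]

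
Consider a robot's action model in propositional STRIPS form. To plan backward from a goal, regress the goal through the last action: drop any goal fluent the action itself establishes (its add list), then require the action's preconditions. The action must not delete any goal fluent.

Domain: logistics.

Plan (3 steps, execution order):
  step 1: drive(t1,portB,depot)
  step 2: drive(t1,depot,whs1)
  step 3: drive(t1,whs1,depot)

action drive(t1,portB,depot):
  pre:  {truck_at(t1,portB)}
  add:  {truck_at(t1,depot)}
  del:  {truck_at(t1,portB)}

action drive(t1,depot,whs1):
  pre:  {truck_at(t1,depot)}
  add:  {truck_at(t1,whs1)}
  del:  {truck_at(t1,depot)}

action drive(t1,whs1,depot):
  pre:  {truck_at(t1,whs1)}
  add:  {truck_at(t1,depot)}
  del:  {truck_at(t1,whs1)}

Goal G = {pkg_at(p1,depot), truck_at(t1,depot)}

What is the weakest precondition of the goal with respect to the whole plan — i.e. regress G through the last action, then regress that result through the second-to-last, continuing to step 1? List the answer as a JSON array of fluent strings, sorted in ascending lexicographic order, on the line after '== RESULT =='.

Work backward from the goal:
  through step 3 (drive(t1,whs1,depot)): drop {truck_at(t1,depot)}, keep {pkg_at(p1,depot)}, require {truck_at(t1,whs1)}
    → {pkg_at(p1,depot), truck_at(t1,whs1)}
  through step 2 (drive(t1,depot,whs1)): drop {truck_at(t1,whs1)}, keep {pkg_at(p1,depot)}, require {truck_at(t1,depot)}
    → {pkg_at(p1,depot), truck_at(t1,depot)}
  through step 1 (drive(t1,portB,depot)): drop {truck_at(t1,depot)}, keep {pkg_at(p1,depot)}, require {truck_at(t1,portB)}
    → {pkg_at(p1,depot), truck_at(t1,portB)}

== RESULT ==
["pkg_at(p1,depot)", "truck_at(t1,portB)"]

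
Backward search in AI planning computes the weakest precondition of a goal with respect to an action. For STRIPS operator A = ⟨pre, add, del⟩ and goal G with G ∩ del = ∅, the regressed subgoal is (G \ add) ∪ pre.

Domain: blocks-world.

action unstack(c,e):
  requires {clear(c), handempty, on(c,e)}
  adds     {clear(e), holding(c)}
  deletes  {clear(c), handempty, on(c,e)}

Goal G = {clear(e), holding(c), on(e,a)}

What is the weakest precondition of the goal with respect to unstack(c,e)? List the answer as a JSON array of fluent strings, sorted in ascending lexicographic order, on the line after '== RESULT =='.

Regress:
  G ∩ del = {}  (empty — regression defined)
  G \ add = {clear(e), holding(c), on(e,a)} \ {clear(e), holding(c)} = {on(e,a)}
  ∪ pre   = {on(e,a)} ∪ {clear(c), handempty, on(c,e)}
          = {clear(c), handempty, on(c,e), on(e,a)}

== RESULT ==
["clear(c)", "handempty", "on(c,e)", "on(e,a)"]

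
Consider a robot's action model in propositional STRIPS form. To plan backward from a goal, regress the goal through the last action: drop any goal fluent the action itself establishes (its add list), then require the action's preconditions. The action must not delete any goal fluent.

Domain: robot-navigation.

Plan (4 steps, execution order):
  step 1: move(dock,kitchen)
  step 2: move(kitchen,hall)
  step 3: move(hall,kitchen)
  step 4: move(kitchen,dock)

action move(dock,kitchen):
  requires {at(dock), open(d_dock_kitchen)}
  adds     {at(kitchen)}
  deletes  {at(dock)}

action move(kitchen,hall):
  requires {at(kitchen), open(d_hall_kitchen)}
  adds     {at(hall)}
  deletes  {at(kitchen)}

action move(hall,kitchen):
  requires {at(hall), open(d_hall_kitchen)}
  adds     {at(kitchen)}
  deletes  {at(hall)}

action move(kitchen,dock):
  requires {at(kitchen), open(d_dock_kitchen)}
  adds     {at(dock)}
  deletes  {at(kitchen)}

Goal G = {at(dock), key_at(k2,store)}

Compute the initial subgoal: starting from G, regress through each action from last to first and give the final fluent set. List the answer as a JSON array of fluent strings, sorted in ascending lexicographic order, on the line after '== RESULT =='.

Work backward from the goal:
  through step 4 (move(kitchen,dock)): drop {at(dock)}, keep {key_at(k2,store)}, require {at(kitchen), open(d_dock_kitchen)}
    → {at(kitchen), key_at(k2,store), open(d_dock_kitchen)}
  through step 3 (move(hall,kitchen)): drop {at(kitchen)}, keep {key_at(k2,store), open(d_dock_kitchen)}, require {at(hall), open(d_hall_kitchen)}
    → {at(hall), key_at(k2,store), open(d_dock_kitchen), open(d_hall_kitchen)}
  through step 2 (move(kitchen,hall)): drop {at(hall)}, keep {key_at(k2,store), open(d_dock_kitchen), open(d_hall_kitchen)}, require {at(kitchen), open(d_hall_kitchen)}
    → {at(kitchen), key_at(k2,store), open(d_dock_kitchen), open(d_hall_kitchen)}
  through step 1 (move(dock,kitchen)): drop {at(kitchen)}, keep {key_at(k2,store), open(d_dock_kitchen), open(d_hall_kitchen)}, require {at(dock), open(d_dock_kitchen)}
    → {at(dock), key_at(k2,store), open(d_dock_kitchen), open(d_hall_kitchen)}

== RESULT ==
["at(dock)", "key_at(k2,store)", "open(d_dock_kitchen)", "open(d_hall_kitchen)"]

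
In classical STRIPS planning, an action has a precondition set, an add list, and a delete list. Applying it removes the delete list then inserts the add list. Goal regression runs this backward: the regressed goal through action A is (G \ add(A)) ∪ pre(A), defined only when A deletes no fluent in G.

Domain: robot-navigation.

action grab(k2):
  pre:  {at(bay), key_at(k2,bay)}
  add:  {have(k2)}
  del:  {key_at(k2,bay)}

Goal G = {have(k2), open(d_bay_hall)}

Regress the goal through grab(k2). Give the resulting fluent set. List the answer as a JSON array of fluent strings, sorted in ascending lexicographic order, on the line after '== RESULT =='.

Regress:
  G ∩ del = {}  (empty — regression defined)
  G \ add = {have(k2), open(d_bay_hall)} \ {have(k2)} = {open(d_bay_hall)}
  ∪ pre   = {open(d_bay_hall)} ∪ {at(bay), key_at(k2,bay)}
          = {at(bay), key_at(k2,bay), open(d_bay_hall)}

== RESULT ==
["at(bay)", "key_at(k2,bay)", "open(d_bay_hall)"]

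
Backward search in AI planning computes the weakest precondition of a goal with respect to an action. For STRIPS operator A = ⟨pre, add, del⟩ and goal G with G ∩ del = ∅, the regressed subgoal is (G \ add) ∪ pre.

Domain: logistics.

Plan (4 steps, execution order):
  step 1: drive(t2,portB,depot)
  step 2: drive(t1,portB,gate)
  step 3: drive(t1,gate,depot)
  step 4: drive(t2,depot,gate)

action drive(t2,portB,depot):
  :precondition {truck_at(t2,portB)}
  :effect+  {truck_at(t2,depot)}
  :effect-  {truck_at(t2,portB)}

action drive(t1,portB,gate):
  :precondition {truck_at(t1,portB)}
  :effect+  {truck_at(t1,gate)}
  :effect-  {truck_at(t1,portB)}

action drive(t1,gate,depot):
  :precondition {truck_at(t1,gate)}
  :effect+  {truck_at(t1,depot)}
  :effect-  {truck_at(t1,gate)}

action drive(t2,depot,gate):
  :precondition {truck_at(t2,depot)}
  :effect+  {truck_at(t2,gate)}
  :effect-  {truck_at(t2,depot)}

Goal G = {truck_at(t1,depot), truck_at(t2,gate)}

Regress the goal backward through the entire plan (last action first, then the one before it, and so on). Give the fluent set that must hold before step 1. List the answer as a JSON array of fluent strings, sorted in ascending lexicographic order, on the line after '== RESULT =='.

Work backward from the goal:
  through step 4 (drive(t2,depot,gate)): drop {truck_at(t2,gate)}, keep {truck_at(t1,depot)}, require {truck_at(t2,depot)}
    → {truck_at(t1,depot), truck_at(t2,depot)}
  through step 3 (drive(t1,gate,depot)): drop {truck_at(t1,depot)}, keep {truck_at(t2,depot)}, require {truck_at(t1,gate)}
    → {truck_at(t1,gate), truck_at(t2,depot)}
  through step 2 (drive(t1,portB,gate)): drop {truck_at(t1,gate)}, keep {truck_at(t2,depot)}, require {truck_at(t1,portB)}
    → {truck_at(t1,portB), truck_at(t2,depot)}
  through step 1 (drive(t2,portB,depot)): drop {truck_at(t2,depot)}, keep {truck_at(t1,portB)}, require {truck_at(t2,portB)}
    → {truck_at(t1,portB), truck_at(t2,portB)}

== RESULT ==
["truck_at(t1,portB)", "truck_at(t2,portB)"]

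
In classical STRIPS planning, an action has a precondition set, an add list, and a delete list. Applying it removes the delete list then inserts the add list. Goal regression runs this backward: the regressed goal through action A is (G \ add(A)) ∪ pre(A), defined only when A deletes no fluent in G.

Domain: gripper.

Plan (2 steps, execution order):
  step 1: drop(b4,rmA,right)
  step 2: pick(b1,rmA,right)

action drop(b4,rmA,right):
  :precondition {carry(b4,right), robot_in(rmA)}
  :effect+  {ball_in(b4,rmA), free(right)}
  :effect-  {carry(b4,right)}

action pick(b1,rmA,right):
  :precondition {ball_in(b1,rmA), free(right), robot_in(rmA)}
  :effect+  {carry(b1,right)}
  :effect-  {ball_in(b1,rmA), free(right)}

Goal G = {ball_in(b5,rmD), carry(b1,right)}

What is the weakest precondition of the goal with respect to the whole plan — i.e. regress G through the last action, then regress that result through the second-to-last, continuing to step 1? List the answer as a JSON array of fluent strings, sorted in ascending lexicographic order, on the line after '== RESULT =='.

Regress step by step:
  through step 2 (pick(b1,rmA,right)): drop {carry(b1,right)}, keep {ball_in(b5,rmD)}, require {ball_in(b1,rmA), free(right), robot_in(rmA)}
    → {ball_in(b1,rmA), ball_in(b5,rmD), free(right), robot_in(rmA)}
  through step 1 (drop(b4,rmA,right)): drop {free(right)}, keep {ball_in(b1,rmA), ball_in(b5,rmD), robot_in(rmA)}, require {carry(b4,right), robot_in(rmA)}
    → {ball_in(b1,rmA), ball_in(b5,rmD), carry(b4,right), robot_in(rmA)}

== RESULT ==
["ball_in(b1,rmA)", "ball_in(b5,rmD)", "carry(b4,right)", "robot_in(rmA)"]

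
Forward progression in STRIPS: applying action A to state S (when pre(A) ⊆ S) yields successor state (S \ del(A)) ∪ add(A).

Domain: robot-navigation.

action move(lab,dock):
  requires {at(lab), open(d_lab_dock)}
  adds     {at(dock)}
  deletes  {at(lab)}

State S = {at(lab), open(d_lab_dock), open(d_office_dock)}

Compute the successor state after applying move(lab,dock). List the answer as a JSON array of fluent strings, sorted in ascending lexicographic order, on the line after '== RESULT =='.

Progress:
  pre ⊆ S: {at(lab), open(d_lab_dock)} ⊆ S  — applicable
  S \ del = {open(d_lab_dock), open(d_office_dock)}
  ∪ add   = {at(dock), open(d_lab_dock), open(d_office_dock)}

== RESULT ==
["at(dock)", "open(d_lab_dock)", "open(d_office_dock)"]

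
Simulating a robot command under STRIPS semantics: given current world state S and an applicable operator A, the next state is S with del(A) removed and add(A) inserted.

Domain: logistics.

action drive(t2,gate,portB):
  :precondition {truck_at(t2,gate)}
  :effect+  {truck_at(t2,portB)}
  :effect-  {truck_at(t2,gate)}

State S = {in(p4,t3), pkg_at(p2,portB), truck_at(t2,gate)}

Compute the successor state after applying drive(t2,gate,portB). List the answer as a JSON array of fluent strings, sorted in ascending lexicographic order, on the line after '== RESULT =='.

Progress:
  pre ⊆ S: {truck_at(t2,gate)} ⊆ S  — applicable
  S \ del = {in(p4,t3), pkg_at(p2,portB)}
  ∪ add   = {in(p4,t3), pkg_at(p2,portB), truck_at(t2,portB)}

== RESULT ==
["in(p4,t3)", "pkg_at(p2,portB)", "truck_at(t2,portB)"]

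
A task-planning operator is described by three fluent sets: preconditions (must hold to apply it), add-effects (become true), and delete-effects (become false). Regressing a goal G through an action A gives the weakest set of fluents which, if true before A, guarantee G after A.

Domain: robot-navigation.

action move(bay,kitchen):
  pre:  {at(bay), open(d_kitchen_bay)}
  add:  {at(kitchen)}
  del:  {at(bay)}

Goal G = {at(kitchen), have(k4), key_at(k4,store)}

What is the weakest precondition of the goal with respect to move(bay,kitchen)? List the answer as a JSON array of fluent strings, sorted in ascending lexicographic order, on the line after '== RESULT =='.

Regress:
  G ∩ del = {}  (empty — regression defined)
  G \ add = {at(kitchen), have(k4), key_at(k4,store)} \ {at(kitchen)} = {have(k4), key_at(k4,store)}
  ∪ pre   = {have(k4), key_at(k4,store)} ∪ {at(bay), open(d_kitchen_bay)}
          = {at(bay), have(k4), key_at(k4,store), open(d_kitchen_bay)}

== RESULT ==
["at(bay)", "have(k4)", "key_at(k4,store)", "open(d_kitchen_bay)"]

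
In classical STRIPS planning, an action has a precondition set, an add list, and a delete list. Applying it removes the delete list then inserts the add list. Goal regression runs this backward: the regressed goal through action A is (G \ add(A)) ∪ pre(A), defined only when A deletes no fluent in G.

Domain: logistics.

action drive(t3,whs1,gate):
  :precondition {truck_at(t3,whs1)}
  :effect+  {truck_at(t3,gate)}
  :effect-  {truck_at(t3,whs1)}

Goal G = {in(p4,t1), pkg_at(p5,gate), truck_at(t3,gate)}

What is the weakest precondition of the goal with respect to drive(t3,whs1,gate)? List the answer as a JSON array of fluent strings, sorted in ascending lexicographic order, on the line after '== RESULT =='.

Compute (G \ add) ∪ pre:
  G ∩ del = {}  (empty — regression defined)
  G \ add = {in(p4,t1), pkg_at(p5,gate), truck_at(t3,gate)} \ {truck_at(t3,gate)} = {in(p4,t1), pkg_at(p5,gate)}
  ∪ pre   = {in(p4,t1), pkg_at(p5,gate)} ∪ {truck_at(t3,whs1)}
          = {in(p4,t1), pkg_at(p5,gate), truck_at(t3,whs1)}

== RESULT ==
["in(p4,t1)", "pkg_at(p5,gate)", "truck_at(t3,whs1)"]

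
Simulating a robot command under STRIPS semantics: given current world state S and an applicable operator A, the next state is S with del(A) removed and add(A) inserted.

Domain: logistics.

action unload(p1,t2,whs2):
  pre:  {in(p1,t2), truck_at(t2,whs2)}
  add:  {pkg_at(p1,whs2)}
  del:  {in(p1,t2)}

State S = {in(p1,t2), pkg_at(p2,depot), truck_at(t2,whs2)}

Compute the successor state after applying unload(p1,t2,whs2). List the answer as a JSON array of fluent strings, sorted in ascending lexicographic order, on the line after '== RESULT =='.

Compute (S \ del) ∪ add:
  pre ⊆ S: {in(p1,t2), truck_at(t2,whs2)} ⊆ S  — applicable
  S \ del = {pkg_at(p2,depot), truck_at(t2,whs2)}
  ∪ add   = {pkg_at(p1,whs2), pkg_at(p2,depot), truck_at(t2,whs2)}

== RESULT ==
["pkg_at(p1,whs2)", "pkg_at(p2,depot)", "truck_at(t2,whs2)"]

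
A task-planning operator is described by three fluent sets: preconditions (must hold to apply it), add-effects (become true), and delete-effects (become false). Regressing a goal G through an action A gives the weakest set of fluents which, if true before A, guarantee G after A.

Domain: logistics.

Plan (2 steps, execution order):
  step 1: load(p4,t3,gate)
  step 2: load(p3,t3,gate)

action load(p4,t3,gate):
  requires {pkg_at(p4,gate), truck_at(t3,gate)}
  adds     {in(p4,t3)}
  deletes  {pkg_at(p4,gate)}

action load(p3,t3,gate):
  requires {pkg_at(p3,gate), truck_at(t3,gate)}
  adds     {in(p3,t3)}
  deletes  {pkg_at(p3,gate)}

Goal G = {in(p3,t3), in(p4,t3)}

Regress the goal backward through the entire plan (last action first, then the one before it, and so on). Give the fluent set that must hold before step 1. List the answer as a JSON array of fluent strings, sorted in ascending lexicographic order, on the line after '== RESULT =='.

Work backward from the goal:
  through step 2 (load(p3,t3,gate)): drop {in(p3,t3)}, keep {in(p4,t3)}, require {pkg_at(p3,gate), truck_at(t3,gate)}
    → {in(p4,t3), pkg_at(p3,gate), truck_at(t3,gate)}
  through step 1 (load(p4,t3,gate)): drop {in(p4,t3)}, keep {pkg_at(p3,gate), truck_at(t3,gate)}, require {pkg_at(p4,gate), truck_at(t3,gate)}
    → {pkg_at(p3,gate), pkg_at(p4,gate), truck_at(t3,gate)}

== RESULT ==
["pkg_at(p3,gate)", "pkg_at(p4,gate)", "truck_at(t3,gate)"]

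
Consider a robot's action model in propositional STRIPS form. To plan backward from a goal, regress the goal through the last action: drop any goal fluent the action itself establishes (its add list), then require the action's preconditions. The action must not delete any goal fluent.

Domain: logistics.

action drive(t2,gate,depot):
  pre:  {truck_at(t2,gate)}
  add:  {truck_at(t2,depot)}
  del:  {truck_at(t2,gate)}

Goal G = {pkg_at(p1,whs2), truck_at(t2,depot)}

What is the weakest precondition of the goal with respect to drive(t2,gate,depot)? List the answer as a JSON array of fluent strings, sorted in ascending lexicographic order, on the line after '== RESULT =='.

Compute (G \ add) ∪ pre:
  G ∩ del = {}  (empty — regression defined)
  G \ add = {pkg_at(p1,whs2), truck_at(t2,depot)} \ {truck_at(t2,depot)} = {pkg_at(p1,whs2)}
  ∪ pre   = {pkg_at(p1,whs2)} ∪ {truck_at(t2,gate)}
          = {pkg_at(p1,whs2), truck_at(t2,gate)}

== RESULT ==
["pkg_at(p1,whs2)", "truck_at(t2,gate)"]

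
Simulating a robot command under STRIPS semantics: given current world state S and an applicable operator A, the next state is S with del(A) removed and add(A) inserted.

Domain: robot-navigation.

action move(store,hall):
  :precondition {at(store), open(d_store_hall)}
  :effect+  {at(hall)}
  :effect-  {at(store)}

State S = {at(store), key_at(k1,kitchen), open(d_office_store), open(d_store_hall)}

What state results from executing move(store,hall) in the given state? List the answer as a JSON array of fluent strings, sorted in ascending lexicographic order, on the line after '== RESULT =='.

Compute (S \ del) ∪ add:
  pre ⊆ S: {at(store), open(d_store_hall)} ⊆ S  — applicable
  S \ del = {key_at(k1,kitchen), open(d_office_store), open(d_store_hall)}
  ∪ add   = {at(hall), key_at(k1,kitchen), open(d_office_store), open(d_store_hall)}

== RESULT ==
["at(hall)", "key_at(k1,kitchen)", "open(d_office_store)", "open(d_store_hall)"]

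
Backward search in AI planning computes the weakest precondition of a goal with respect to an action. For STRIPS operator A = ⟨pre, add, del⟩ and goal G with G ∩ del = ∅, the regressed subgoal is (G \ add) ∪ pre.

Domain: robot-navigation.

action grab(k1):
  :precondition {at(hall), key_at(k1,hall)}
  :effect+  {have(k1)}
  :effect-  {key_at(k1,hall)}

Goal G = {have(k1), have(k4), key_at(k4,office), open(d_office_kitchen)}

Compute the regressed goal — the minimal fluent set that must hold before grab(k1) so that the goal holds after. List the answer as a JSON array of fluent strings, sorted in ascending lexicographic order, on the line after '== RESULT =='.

Regress:
  G ∩ del = {}  (empty — regression defined)
  G \ add = {have(k1), have(k4), key_at(k4,office), open(d_office_kitchen)} \ {have(k1)} = {have(k4), key_at(k4,office), open(d_office_kitchen)}
  ∪ pre   = {have(k4), key_at(k4,office), open(d_office_kitchen)} ∪ {at(hall), key_at(k1,hall)}
          = {at(hall), have(k4), key_at(k1,hall), key_at(k4,office), open(d_office_kitchen)}

== RESULT ==
["at(hall)", "have(k4)", "key_at(k1,hall)", "key_at(k4,office)", "open(d_office_kitchen)"]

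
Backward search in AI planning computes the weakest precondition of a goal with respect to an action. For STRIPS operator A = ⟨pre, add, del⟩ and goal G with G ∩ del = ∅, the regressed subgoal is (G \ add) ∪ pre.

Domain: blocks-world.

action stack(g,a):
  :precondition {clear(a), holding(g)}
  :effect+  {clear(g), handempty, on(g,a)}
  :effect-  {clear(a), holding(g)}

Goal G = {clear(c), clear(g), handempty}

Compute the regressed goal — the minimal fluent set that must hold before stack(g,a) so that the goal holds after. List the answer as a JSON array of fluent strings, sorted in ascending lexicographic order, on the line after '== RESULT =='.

Compute (G \ add) ∪ pre:
  G ∩ del = {}  (empty — regression defined)
  G \ add = {clear(c), clear(g), handempty} \ {clear(g), handempty, on(g,a)} = {clear(c)}
  ∪ pre   = {clear(c)} ∪ {clear(a), holding(g)}
          = {clear(a), clear(c), holding(g)}

== RESULT ==
["clear(a)", "clear(c)", "holding(g)"]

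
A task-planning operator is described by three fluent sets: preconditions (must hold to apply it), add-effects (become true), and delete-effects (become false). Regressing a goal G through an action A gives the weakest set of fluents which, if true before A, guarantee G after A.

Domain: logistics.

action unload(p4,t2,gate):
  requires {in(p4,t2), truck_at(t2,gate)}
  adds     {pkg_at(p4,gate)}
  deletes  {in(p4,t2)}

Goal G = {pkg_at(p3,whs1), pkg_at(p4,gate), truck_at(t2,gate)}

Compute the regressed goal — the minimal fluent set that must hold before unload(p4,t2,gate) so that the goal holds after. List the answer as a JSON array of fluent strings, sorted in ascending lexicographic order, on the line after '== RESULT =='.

Compute (G \ add) ∪ pre:
  G ∩ del = {}  (empty — regression defined)
  G \ add = {pkg_at(p3,whs1), pkg_at(p4,gate), truck_at(t2,gate)} \ {pkg_at(p4,gate)} = {pkg_at(p3,whs1), truck_at(t2,gate)}
  ∪ pre   = {pkg_at(p3,whs1), truck_at(t2,gate)} ∪ {in(p4,t2), truck_at(t2,gate)}
          = {in(p4,t2), pkg_at(p3,whs1), truck_at(t2,gate)}

== RESULT ==
["in(p4,t2)", "pkg_at(p3,whs1)", "truck_at(t2,gate)"]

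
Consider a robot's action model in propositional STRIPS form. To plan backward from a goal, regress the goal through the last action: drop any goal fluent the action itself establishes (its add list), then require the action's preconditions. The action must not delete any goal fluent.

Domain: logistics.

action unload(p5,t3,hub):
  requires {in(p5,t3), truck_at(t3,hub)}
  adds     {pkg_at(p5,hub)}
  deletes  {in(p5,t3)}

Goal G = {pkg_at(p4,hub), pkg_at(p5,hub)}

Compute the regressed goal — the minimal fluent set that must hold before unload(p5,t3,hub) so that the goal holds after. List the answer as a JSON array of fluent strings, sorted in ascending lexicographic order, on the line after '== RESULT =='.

Compute (G \ add) ∪ pre:
  G ∩ del = {}  (empty — regression defined)
  G \ add = {pkg_at(p4,hub), pkg_at(p5,hub)} \ {pkg_at(p5,hub)} = {pkg_at(p4,hub)}
  ∪ pre   = {pkg_at(p4,hub)} ∪ {in(p5,t3), truck_at(t3,hub)}
          = {in(p5,t3), pkg_at(p4,hub), truck_at(t3,hub)}

== RESULT ==
["in(p5,t3)", "pkg_at(p4,hub)", "truck_at(t3,hub)"]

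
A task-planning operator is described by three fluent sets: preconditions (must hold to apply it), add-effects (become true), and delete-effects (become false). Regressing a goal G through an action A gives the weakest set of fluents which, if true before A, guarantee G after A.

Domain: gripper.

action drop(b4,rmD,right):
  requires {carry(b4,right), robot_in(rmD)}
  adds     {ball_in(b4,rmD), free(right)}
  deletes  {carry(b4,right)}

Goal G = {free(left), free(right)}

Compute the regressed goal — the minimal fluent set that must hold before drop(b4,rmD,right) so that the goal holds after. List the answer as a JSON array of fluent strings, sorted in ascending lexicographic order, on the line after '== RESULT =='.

Compute (G \ add) ∪ pre:
  G ∩ del = {}  (empty — regression defined)
  G \ add = {free(left), free(right)} \ {ball_in(b4,rmD), free(right)} = {free(left)}
  ∪ pre   = {free(left)} ∪ {carry(b4,right), robot_in(rmD)}
          = {carry(b4,right), free(left), robot_in(rmD)}

== RESULT ==
["carry(b4,right)", "free(left)", "robot_in(rmD)"]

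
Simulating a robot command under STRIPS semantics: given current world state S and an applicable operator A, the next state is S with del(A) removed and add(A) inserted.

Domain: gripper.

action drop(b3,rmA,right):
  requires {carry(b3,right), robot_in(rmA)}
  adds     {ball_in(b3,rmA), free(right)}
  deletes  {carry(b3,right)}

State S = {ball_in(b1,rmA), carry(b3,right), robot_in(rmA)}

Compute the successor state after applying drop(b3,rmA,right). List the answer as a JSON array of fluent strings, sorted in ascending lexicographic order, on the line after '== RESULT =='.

Compute (S \ del) ∪ add:
  pre ⊆ S: {carry(b3,right), robot_in(rmA)} ⊆ S  — applicable
  S \ del = {ball_in(b1,rmA), robot_in(rmA)}
  ∪ add   = {ball_in(b1,rmA), ball_in(b3,rmA), free(right), robot_in(rmA)}

== RESULT ==
["ball_in(b1,rmA)", "ball_in(b3,rmA)", "free(right)", "robot_in(rmA)"]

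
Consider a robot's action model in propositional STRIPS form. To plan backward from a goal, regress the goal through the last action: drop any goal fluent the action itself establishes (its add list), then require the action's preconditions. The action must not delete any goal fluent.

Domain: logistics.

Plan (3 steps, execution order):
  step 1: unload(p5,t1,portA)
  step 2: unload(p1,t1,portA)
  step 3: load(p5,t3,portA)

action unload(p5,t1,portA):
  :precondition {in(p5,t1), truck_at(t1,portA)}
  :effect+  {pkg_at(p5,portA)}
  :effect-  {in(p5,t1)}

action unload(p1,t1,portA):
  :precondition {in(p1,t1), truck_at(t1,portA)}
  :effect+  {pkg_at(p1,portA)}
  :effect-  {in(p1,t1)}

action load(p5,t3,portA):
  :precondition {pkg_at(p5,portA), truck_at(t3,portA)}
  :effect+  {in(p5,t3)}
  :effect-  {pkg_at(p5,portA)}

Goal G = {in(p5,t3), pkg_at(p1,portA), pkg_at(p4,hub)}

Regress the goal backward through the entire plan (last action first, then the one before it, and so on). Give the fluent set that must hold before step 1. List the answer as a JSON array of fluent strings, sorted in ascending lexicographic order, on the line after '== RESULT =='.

Work backward from the goal:
  through step 3 (load(p5,t3,portA)): drop {in(p5,t3)}, keep {pkg_at(p1,portA), pkg_at(p4,hub)}, require {pkg_at(p5,portA), truck_at(t3,portA)}
    → {pkg_at(p1,portA), pkg_at(p4,hub), pkg_at(p5,portA), truck_at(t3,portA)}
  through step 2 (unload(p1,t1,portA)): drop {pkg_at(p1,portA)}, keep {pkg_at(p4,hub), pkg_at(p5,portA), truck_at(t3,portA)}, require {in(p1,t1), truck_at(t1,portA)}
    → {in(p1,t1), pkg_at(p4,hub), pkg_at(p5,portA), truck_at(t1,portA), truck_at(t3,portA)}
  through step 1 (unload(p5,t1,portA)): drop {pkg_at(p5,portA)}, keep {in(p1,t1), pkg_at(p4,hub), truck_at(t1,portA), truck_at(t3,portA)}, require {in(p5,t1), truck_at(t1,portA)}
    → {in(p1,t1), in(p5,t1), pkg_at(p4,hub), truck_at(t1,portA), truck_at(t3,portA)}

== RESULT ==
["in(p1,t1)", "in(p5,t1)", "pkg_at(p4,hub)", "truck_at(t1,portA)", "truck_at(t3,portA)"]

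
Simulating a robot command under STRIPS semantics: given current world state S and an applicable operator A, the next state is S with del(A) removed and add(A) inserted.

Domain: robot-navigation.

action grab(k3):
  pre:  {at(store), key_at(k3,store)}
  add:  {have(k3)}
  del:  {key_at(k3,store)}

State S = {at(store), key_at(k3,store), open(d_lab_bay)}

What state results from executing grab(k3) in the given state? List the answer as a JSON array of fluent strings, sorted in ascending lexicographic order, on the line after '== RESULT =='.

Progress:
  pre ⊆ S: {at(store), key_at(k3,store)} ⊆ S  — applicable
  S \ del = {at(store), open(d_lab_bay)}
  ∪ add   = {at(store), have(k3), open(d_lab_bay)}

== RESULT ==
["at(store)", "have(k3)", "open(d_lab_bay)"]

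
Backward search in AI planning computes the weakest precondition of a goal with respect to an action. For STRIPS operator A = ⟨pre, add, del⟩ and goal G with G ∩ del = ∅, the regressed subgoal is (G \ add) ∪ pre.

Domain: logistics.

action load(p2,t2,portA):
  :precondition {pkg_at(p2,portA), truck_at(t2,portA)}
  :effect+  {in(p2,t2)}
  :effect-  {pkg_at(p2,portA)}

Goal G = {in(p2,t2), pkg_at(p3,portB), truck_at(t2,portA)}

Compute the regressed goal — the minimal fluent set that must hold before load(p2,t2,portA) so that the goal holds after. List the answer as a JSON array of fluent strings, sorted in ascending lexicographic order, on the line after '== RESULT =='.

Regress:
  G ∩ del = {}  (empty — regression defined)
  G \ add = {in(p2,t2), pkg_at(p3,portB), truck_at(t2,portA)} \ {in(p2,t2)} = {pkg_at(p3,portB), truck_at(t2,portA)}
  ∪ pre   = {pkg_at(p3,portB), truck_at(t2,portA)} ∪ {pkg_at(p2,portA), truck_at(t2,portA)}
          = {pkg_at(p2,portA), pkg_at(p3,portB), truck_at(t2,portA)}

== RESULT ==
["pkg_at(p2,portA)", "pkg_at(p3,portB)", "truck_at(t2,portA)"]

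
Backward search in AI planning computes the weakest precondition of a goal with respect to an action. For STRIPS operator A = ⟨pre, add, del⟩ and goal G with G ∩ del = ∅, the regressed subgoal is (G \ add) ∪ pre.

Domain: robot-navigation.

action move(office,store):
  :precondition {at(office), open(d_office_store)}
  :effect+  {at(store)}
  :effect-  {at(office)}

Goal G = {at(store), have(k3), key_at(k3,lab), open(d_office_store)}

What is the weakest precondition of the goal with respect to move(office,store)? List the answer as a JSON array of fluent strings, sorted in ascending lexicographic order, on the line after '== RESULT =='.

Regress:
  G ∩ del = {}  (empty — regression defined)
  G \ add = {at(store), have(k3), key_at(k3,lab), open(d_office_store)} \ {at(store)} = {have(k3), key_at(k3,lab), open(d_office_store)}
  ∪ pre   = {have(k3), key_at(k3,lab), open(d_office_store)} ∪ {at(office), open(d_office_store)}
          = {at(office), have(k3), key_at(k3,lab), open(d_office_store)}

== RESULT ==
["at(office)", "have(k3)", "key_at(k3,lab)", "open(d_office_store)"]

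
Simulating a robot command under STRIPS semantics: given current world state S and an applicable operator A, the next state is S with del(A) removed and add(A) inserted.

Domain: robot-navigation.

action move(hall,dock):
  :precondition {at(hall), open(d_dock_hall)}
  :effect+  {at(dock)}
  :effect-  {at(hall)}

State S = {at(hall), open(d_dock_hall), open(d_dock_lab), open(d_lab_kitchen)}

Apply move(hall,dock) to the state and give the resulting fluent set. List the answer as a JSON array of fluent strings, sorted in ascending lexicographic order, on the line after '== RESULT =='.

Progress:
  pre ⊆ S: {at(hall), open(d_dock_hall)} ⊆ S  — applicable
  S \ del = {open(d_dock_hall), open(d_dock_lab), open(d_lab_kitchen)}
  ∪ add   = {at(dock), open(d_dock_hall), open(d_dock_lab), open(d_lab_kitchen)}

== RESULT ==
["at(dock)", "open(d_dock_hall)", "open(d_dock_lab)", "open(d_lab_kitchen)"]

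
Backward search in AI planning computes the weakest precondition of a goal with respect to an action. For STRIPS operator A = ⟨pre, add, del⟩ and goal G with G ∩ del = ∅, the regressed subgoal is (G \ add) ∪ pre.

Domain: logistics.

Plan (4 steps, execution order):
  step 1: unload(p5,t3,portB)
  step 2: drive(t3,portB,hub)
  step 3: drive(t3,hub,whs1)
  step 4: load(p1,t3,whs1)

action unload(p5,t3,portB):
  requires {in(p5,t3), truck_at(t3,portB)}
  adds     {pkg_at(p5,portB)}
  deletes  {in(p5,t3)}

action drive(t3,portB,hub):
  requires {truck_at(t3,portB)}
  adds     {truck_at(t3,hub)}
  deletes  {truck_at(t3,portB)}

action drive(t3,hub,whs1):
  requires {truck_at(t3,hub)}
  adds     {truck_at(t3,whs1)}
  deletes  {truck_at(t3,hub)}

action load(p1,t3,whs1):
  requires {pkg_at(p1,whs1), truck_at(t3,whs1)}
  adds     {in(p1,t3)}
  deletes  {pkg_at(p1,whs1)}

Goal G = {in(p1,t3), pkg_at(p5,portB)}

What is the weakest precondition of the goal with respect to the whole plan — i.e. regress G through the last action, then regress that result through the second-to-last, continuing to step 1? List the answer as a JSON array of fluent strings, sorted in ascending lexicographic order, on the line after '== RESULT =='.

Regress step by step:
  through step 4 (load(p1,t3,whs1)): drop {in(p1,t3)}, keep {pkg_at(p5,portB)}, require {pkg_at(p1,whs1), truck_at(t3,whs1)}
    → {pkg_at(p1,whs1), pkg_at(p5,portB), truck_at(t3,whs1)}
  through step 3 (drive(t3,hub,whs1)): drop {truck_at(t3,whs1)}, keep {pkg_at(p1,whs1), pkg_at(p5,portB)}, require {truck_at(t3,hub)}
    → {pkg_at(p1,whs1), pkg_at(p5,portB), truck_at(t3,hub)}
  through step 2 (drive(t3,portB,hub)): drop {truck_at(t3,hub)}, keep {pkg_at(p1,whs1), pkg_at(p5,portB)}, require {truck_at(t3,portB)}
    → {pkg_at(p1,whs1), pkg_at(p5,portB), truck_at(t3,portB)}
  through step 1 (unload(p5,t3,portB)): drop {pkg_at(p5,portB)}, keep {pkg_at(p1,whs1), truck_at(t3,portB)}, require {in(p5,t3), truck_at(t3,portB)}
    → {in(p5,t3), pkg_at(p1,whs1), truck_at(t3,portB)}

== RESULT ==
["in(p5,t3)", "pkg_at(p1,whs1)", "truck_at(t3,portB)"]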